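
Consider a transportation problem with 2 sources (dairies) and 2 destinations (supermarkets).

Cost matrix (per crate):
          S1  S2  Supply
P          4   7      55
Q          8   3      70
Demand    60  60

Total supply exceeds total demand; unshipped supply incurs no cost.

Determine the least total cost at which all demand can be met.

440

Optimal allocation:
  P→S1: 55 × 4 = 220
  Q→S1: 5 × 8 = 40
  Q→S2: 60 × 3 = 180
Total = 220 + 40 + 180 = 440.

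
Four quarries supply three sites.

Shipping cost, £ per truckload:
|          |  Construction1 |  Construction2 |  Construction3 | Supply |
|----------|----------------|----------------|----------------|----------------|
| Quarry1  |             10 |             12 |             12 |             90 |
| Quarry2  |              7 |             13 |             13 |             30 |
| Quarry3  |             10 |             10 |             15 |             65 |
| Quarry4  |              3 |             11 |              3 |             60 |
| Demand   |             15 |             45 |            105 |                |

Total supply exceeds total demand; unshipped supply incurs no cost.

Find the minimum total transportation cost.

An optimal shipping plan:
  Quarry1->Construction3: 45 × £12 = £540
  Quarry2->Construction1: 15 × £7 = £105
  Quarry3->Construction2: 45 × £10 = £450
  Quarry4->Construction3: 60 × £3 = £180
Total = 540 + 105 + 450 + 180 = £1275.

1275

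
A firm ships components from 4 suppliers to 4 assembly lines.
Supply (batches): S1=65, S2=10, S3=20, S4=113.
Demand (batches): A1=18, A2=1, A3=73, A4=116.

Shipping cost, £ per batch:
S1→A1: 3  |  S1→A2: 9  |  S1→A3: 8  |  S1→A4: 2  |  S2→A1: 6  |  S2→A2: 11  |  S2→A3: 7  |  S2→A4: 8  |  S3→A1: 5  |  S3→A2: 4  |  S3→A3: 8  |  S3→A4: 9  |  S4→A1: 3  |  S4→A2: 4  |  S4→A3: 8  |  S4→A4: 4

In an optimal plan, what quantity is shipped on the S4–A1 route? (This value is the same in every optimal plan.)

18

Solving gives:
  S1→A4: 65 batches
  S2→A3: 10 batches
  S3→A3: 20 batches
  S4→A1: 18 batches
  S4→A2: 1 batches
  S4→A3: 43 batches
  S4→A4: 51 batches
Total cost = £966.
So S4→A1 carries 18 batches.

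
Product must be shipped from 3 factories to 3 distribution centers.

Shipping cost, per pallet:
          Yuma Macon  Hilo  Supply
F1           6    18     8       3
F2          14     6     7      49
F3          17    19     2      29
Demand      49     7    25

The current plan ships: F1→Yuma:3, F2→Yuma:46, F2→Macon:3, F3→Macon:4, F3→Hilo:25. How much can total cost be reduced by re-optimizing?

40

Current plan cost = 3·6 + 46·14 + 3·6 + 4·19 + 25·2 = 806.
Optimal plan:
  F1→Yuma: 3 × 6 = 18
  F2→Yuma: 42 × 14 = 588
  F2→Macon: 7 × 6 = 42
  F3→Yuma: 4 × 17 = 68
  F3→Hilo: 25 × 2 = 50
Optimal cost = 766.
Saving = 806 − 766 = 40.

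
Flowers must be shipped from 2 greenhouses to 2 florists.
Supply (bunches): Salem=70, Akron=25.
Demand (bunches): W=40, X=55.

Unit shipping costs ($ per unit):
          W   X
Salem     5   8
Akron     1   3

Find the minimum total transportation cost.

One minimum-cost allocation:
  Salem→W: 40 × $5 = $200
  Salem→X: 30 × $8 = $240
  Akron→X: 25 × $3 = $75
Total = 200 + 240 + 75 = $515.
(Supply check: Salem ships 70; Akron ships 25.)

515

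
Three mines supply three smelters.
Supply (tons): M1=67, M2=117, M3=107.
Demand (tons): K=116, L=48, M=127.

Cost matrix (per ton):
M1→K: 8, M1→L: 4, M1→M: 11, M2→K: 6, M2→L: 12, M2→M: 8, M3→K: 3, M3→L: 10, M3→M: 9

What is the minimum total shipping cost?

1631

An optimal shipping plan:
  M1 to K: 9 × 8 = 72
  M1 to L: 48 × 4 = 192
  M1 to M: 10 × 11 = 110
  M2 to M: 117 × 8 = 936
  M3 to K: 107 × 3 = 321
Total = 72 + 192 + 110 + 936 + 321 = 1631.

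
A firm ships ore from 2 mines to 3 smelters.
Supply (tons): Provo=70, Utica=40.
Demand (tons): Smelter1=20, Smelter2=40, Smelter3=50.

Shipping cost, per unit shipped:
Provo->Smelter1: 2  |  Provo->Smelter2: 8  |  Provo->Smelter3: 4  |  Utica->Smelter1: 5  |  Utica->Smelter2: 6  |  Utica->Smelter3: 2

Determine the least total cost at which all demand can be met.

An optimal shipping plan:
  Provo to Smelter1: 20 tons
  Provo to Smelter2: 40 tons
  Provo to Smelter3: 10 tons
  Utica to Smelter3: 40 tons
Total cost = 480.
(Supply check: Provo ships 70; Utica ships 40.)

480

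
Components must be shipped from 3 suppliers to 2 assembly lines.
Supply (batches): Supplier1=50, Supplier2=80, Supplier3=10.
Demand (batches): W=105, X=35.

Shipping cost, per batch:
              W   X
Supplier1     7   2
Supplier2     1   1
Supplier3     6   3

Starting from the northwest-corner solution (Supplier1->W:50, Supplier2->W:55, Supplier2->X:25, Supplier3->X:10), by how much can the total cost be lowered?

Current plan cost = 50·7 + 55·1 + 25·1 + 10·3 = 460.
Optimal plan:
  Supplier1 to W: 15 × 7 = 105
  Supplier1 to X: 35 × 2 = 70
  Supplier2 to W: 80 × 1 = 80
  Supplier3 to W: 10 × 6 = 60
Optimal cost = 315.
Saving = 460 − 315 = 145.

145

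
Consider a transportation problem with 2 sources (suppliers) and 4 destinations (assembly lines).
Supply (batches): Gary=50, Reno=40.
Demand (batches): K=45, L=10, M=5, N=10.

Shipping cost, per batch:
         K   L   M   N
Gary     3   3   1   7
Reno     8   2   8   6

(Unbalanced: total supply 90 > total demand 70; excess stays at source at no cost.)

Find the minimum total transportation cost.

220

A cheapest plan:
  Gary→K: 45 × 3 = 135
  Gary→M: 5 × 1 = 5
  Reno→L: 10 × 2 = 20
  Reno→N: 10 × 6 = 60
Total = 135 + 5 + 20 + 60 = 220.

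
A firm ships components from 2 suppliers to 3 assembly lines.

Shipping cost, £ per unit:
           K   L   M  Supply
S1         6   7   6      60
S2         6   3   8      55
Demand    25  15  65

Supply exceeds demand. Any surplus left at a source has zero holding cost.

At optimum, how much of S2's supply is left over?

10

Minimum-cost shipments:
  S1→M: 60 × £6 = £360
  S2→K: 25 × £6 = £150
  S2→L: 15 × £3 = £45
  S2→M: 5 × £8 = £40
Total cost = £595.
S2 ships 45 of its 55, leaving 10.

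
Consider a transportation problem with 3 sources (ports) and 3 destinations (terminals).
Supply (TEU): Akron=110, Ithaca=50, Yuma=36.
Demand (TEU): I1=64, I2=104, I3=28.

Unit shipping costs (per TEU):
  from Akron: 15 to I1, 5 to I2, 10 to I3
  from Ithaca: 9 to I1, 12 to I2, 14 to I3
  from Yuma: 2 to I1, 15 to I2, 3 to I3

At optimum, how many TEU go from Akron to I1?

The minimum-cost plan:
  Akron to I2: 104 TEU
  Akron to I3: 6 TEU
  Ithaca to I1: 50 TEU
  Yuma to I1: 14 TEU
  Yuma to I3: 22 TEU
Total cost = 1124.
The route Akron→I1 is not used.

0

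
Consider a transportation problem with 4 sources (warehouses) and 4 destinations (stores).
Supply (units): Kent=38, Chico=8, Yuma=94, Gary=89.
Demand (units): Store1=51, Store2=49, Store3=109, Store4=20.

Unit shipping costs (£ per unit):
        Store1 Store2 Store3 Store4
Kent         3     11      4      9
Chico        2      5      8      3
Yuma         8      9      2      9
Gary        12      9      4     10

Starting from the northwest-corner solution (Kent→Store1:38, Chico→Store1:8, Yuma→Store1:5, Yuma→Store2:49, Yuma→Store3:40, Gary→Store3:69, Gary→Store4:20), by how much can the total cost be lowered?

Current plan cost = 38·3 + 8·2 + 5·8 + 49·9 + 40·2 + 69·4 + 20·10 = £1167.
Optimal plan:
  Kent–Store1: 38 × £3 = £114
  Chico–Store1: 8 × £2 = £16
  Yuma–Store1: 5 × £8 = £40
  Yuma–Store3: 89 × £2 = £178
  Gary–Store2: 49 × £9 = £441
  Gary–Store3: 20 × £4 = £80
  Gary–Store4: 20 × £10 = £200
Optimal cost = £1069.
Saving = 1167 − 1069 = £98.

98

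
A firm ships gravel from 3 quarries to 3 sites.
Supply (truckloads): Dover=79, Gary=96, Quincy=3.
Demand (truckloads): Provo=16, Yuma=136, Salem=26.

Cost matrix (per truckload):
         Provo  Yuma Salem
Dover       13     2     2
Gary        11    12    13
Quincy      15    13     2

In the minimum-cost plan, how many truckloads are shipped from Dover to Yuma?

Optimal shipments:
  Dover to Yuma: 56 × 2 = 112
  Dover to Salem: 23 × 2 = 46
  Gary to Provo: 16 × 11 = 176
  Gary to Yuma: 80 × 12 = 960
  Quincy to Salem: 3 × 2 = 6
Total cost = 1300.
So Dover→Yuma carries 56 truckloads.

56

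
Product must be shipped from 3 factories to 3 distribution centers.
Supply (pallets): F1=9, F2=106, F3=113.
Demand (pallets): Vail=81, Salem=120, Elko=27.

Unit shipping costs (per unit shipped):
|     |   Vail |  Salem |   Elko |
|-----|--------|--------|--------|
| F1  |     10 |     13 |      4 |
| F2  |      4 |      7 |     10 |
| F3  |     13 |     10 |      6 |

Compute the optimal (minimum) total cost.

1593

An optimal shipping plan:
  F1->Elko: 9 × 4 = 36
  F2->Vail: 81 × 4 = 324
  F2->Salem: 25 × 7 = 175
  F3->Salem: 95 × 10 = 950
  F3->Elko: 18 × 6 = 108
Total = 36 + 324 + 175 + 950 + 108 = 1593.
(Supply check: F1 ships 9; F2 ships 106; F3 ships 113.)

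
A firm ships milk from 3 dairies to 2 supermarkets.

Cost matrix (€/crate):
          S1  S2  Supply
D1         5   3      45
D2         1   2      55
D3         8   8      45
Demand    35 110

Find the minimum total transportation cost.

An optimal shipping plan:
  D1->S2: 45 × €3 = €135
  D2->S1: 35 × €1 = €35
  D2->S2: 20 × €2 = €40
  D3->S2: 45 × €8 = €360
Total = 135 + 35 + 40 + 360 = €570.
(Supply check: D1 ships 45; D2 ships 55; D3 ships 45.)

570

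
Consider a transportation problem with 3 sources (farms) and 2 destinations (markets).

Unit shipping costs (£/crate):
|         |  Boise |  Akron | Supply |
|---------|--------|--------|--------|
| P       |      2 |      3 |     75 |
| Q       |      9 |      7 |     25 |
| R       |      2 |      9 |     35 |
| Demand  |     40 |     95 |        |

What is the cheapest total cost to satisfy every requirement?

465

An optimal shipping plan:
  P to Boise: 5 × £2 = £10
  P to Akron: 70 × £3 = £210
  Q to Akron: 25 × £7 = £175
  R to Boise: 35 × £2 = £70
Total = 10 + 210 + 175 + 70 = £465.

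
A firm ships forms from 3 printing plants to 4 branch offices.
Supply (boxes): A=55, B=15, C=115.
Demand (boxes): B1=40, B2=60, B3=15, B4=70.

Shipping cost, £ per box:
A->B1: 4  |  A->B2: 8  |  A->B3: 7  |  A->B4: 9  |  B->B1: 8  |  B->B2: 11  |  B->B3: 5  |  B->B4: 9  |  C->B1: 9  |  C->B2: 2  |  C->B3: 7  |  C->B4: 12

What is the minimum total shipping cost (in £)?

1135

A cheapest plan:
  A–B1: 40 × £4 = £160
  A–B4: 15 × £9 = £135
  B–B4: 15 × £9 = £135
  C–B2: 60 × £2 = £120
  C–B3: 15 × £7 = £105
  C–B4: 40 × £12 = £480
Total = 160 + 135 + 135 + 120 + 105 + 480 = £1135.
(Supply check: A ships 55; B ships 15; C ships 115.)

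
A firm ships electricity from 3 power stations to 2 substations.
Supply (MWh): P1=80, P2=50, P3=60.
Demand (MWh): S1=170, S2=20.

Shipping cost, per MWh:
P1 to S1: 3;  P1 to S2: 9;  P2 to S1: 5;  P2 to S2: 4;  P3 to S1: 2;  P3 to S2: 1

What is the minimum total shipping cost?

590

One minimum-cost allocation:
  P1–S1: 80 × 3 = 240
  P2–S1: 50 × 5 = 250
  P3–S1: 40 × 2 = 80
  P3–S2: 20 × 1 = 20
Total = 240 + 250 + 80 + 20 = 590.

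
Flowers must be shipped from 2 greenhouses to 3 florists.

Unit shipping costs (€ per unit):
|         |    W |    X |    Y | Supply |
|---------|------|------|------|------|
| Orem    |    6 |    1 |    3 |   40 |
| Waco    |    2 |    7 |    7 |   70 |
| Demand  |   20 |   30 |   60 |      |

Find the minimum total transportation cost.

450

A cheapest plan:
  Orem->X: 30 × €1 = €30
  Orem->Y: 10 × €3 = €30
  Waco->W: 20 × €2 = €40
  Waco->Y: 50 × €7 = €350
Total = 30 + 30 + 40 + 350 = €450.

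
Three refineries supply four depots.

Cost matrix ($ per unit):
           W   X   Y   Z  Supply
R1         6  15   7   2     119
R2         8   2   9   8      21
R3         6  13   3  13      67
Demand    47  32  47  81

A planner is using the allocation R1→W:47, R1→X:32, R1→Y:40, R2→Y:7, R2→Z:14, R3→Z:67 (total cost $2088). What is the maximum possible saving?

1318

Current plan cost = 47·6 + 32·15 + 40·7 + 7·9 + 14·8 + 67·13 = $2088.
Optimal plan:
  R1 to W: 38 kL
  R1 to Z: 81 kL
  R2 to X: 21 kL
  R3 to W: 9 kL
  R3 to X: 11 kL
  R3 to Y: 47 kL
Optimal cost = $770.
Saving = 2088 − 770 = $1318.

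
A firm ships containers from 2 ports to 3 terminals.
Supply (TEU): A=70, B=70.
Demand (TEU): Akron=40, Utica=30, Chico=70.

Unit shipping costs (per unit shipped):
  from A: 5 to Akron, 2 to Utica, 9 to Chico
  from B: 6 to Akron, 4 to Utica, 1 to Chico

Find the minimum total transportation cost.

A cheapest plan:
  A→Akron: 40 × 5 = 200
  A→Utica: 30 × 2 = 60
  B→Chico: 70 × 1 = 70
Total = 200 + 60 + 70 = 330.

330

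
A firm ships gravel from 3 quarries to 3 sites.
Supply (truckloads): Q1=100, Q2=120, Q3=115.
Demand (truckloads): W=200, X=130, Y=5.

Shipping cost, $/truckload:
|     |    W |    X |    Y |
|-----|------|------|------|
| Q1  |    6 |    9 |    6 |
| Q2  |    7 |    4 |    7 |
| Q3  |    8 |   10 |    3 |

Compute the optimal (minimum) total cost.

An optimal shipping plan:
  Q1–W: 100 × $6 = $600
  Q2–X: 120 × $4 = $480
  Q3–W: 100 × $8 = $800
  Q3–X: 10 × $10 = $100
  Q3–Y: 5 × $3 = $15
Total = 600 + 480 + 800 + 100 + 15 = $1995.

1995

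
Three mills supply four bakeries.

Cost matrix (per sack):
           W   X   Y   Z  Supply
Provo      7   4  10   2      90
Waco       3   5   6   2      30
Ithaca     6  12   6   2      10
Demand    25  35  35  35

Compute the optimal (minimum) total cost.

575

One minimum-cost allocation:
  Provo to X: 35 × 4 = 140
  Provo to Y: 20 × 10 = 200
  Provo to Z: 35 × 2 = 70
  Waco to W: 25 × 3 = 75
  Waco to Y: 5 × 6 = 30
  Ithaca to Y: 10 × 6 = 60
Total = 140 + 200 + 70 + 75 + 30 + 60 = 575.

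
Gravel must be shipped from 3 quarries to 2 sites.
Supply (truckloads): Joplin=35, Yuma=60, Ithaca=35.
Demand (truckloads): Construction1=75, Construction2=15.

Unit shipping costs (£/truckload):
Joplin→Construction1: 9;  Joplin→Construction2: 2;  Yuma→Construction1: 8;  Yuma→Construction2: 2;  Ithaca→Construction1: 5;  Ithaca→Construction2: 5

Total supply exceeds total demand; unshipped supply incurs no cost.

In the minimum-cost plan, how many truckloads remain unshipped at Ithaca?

Minimum-cost shipments:
  Joplin to Construction2: 15 × £2 = £30
  Yuma to Construction1: 40 × £8 = £320
  Ithaca to Construction1: 35 × £5 = £175
Total cost = £525.
Ithaca ships 35 of its 35, leaving 0.

0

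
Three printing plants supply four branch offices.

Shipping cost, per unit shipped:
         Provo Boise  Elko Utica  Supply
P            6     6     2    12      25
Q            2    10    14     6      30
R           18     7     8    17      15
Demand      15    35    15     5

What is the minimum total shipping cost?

355

Optimal allocation:
  P–Boise: 10 × 6 = 60
  P–Elko: 15 × 2 = 30
  Q–Provo: 15 × 2 = 30
  Q–Boise: 10 × 10 = 100
  Q–Utica: 5 × 6 = 30
  R–Boise: 15 × 7 = 105
Total = 60 + 30 + 30 + 100 + 30 + 105 = 355.
(Supply check: P ships 25; Q ships 30; R ships 15.)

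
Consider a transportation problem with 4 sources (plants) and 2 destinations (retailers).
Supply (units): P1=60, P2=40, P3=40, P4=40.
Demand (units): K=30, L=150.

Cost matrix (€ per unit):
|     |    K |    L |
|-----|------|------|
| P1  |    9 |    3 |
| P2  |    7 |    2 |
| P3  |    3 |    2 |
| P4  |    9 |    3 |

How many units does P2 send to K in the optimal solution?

Solving gives:
  P1→L: 60 × €3 = €180
  P2→L: 40 × €2 = €80
  P3→K: 30 × €3 = €90
  P3→L: 10 × €2 = €20
  P4→L: 40 × €3 = €120
Total cost = €490.
The route P2→K is not used.

0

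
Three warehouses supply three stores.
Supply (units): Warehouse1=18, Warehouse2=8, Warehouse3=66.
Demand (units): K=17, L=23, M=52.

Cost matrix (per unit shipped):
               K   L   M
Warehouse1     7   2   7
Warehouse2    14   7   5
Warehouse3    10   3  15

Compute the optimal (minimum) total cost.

One minimum-cost allocation:
  Warehouse1→M: 18 × 7 = 126
  Warehouse2→M: 8 × 5 = 40
  Warehouse3→K: 17 × 10 = 170
  Warehouse3→L: 23 × 3 = 69
  Warehouse3→M: 26 × 15 = 390
Total = 126 + 40 + 170 + 69 + 390 = 795.
(Supply check: Warehouse1 ships 18; Warehouse2 ships 8; Warehouse3 ships 66.)

795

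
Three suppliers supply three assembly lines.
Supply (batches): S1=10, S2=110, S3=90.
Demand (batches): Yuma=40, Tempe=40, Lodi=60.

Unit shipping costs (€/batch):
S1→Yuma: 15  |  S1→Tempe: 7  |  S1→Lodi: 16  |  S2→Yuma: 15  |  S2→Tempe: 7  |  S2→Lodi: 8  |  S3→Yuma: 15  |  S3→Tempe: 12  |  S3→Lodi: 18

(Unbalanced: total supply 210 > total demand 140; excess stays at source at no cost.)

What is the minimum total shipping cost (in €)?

1360

An optimal shipping plan:
  S1→Tempe: 10 × €7 = €70
  S2→Yuma: 20 × €15 = €300
  S2→Tempe: 30 × €7 = €210
  S2→Lodi: 60 × €8 = €480
  S3→Yuma: 20 × €15 = €300
Total = 70 + 300 + 210 + 480 + 300 = €1360.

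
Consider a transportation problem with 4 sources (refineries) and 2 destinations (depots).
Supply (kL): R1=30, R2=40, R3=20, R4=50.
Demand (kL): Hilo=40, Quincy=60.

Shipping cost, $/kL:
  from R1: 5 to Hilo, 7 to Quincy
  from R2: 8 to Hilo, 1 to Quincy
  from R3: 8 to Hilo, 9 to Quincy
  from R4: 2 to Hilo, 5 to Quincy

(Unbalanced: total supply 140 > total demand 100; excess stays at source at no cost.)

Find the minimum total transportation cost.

An optimal shipping plan:
  R1→Quincy: 10 × $7 = $70
  R2→Quincy: 40 × $1 = $40
  R4→Hilo: 40 × $2 = $80
  R4→Quincy: 10 × $5 = $50
Total = 70 + 40 + 80 + 50 = $240.

240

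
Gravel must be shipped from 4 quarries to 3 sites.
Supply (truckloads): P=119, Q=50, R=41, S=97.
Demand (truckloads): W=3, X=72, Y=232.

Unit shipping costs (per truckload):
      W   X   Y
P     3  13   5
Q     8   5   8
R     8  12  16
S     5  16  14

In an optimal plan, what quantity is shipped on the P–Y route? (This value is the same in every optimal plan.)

Optimal shipments:
  P to Y: 119 × 5 = 595
  Q to X: 31 × 5 = 155
  Q to Y: 19 × 8 = 152
  R to X: 41 × 12 = 492
  S to W: 3 × 5 = 15
  S to Y: 94 × 14 = 1316
Total cost = 2725.
So P→Y carries 119 truckloads.

119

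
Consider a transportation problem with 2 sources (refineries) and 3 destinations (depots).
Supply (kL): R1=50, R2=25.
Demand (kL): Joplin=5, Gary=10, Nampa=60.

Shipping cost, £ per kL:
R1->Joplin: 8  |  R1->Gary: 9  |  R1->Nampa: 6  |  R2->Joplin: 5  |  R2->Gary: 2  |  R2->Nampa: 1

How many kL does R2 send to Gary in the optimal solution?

Solving gives:
  R1–Joplin: 5 × £8 = £40
  R1–Nampa: 45 × £6 = £270
  R2–Gary: 10 × £2 = £20
  R2–Nampa: 15 × £1 = £15
Total cost = £345.
So R2→Gary carries 10 kL.

10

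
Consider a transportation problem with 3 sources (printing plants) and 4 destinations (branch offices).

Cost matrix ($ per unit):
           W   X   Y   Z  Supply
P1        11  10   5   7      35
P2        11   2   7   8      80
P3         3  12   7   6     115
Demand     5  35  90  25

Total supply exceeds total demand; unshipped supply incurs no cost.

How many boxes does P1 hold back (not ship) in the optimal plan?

An optimal plan:
  P1–Y: 35 × $5 = $175
  P2–X: 35 × $2 = $70
  P3–W: 5 × $3 = $15
  P3–Y: 55 × $7 = $385
  P3–Z: 25 × $6 = $150
Total cost = $795.
P1 ships 35 of its 35, leaving 0.

0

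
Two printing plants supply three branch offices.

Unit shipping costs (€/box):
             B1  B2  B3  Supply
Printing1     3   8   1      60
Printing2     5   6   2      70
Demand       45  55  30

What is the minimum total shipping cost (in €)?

Optimal allocation:
  Printing1→B1: 45 × €3 = €135
  Printing1→B3: 15 × €1 = €15
  Printing2→B2: 55 × €6 = €330
  Printing2→B3: 15 × €2 = €30
Total = 135 + 15 + 330 + 30 = €510.

510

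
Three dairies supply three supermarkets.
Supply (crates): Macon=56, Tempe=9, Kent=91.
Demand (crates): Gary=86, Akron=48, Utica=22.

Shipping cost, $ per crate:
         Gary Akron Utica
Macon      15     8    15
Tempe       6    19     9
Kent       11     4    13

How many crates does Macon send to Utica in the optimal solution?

Solving gives:
  Macon to Akron: 34 × $8 = $272
  Macon to Utica: 22 × $15 = $330
  Tempe to Gary: 9 × $6 = $54
  Kent to Gary: 77 × $11 = $847
  Kent to Akron: 14 × $4 = $56
Total cost = $1559.
So Macon→Utica carries 22 crates.

22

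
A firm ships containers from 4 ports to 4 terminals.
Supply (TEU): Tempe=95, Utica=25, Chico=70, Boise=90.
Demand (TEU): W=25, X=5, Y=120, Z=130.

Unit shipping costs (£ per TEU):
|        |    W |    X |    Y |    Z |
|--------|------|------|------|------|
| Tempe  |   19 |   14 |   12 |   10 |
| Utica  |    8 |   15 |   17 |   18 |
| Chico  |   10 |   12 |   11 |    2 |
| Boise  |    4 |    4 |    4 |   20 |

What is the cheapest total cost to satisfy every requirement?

Optimal allocation:
  Tempe->Y: 35 TEU
  Tempe->Z: 60 TEU
  Utica->W: 25 TEU
  Chico->Z: 70 TEU
  Boise->X: 5 TEU
  Boise->Y: 85 TEU
Total cost = £1720.

1720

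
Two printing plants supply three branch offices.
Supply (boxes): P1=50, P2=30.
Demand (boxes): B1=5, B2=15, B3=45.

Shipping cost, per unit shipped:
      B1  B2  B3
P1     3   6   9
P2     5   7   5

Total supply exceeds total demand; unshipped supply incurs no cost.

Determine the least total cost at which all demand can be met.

390

Optimal allocation:
  P1–B1: 5 × 3 = 15
  P1–B2: 15 × 6 = 90
  P1–B3: 15 × 9 = 135
  P2–B3: 30 × 5 = 150
Total = 15 + 90 + 135 + 150 = 390.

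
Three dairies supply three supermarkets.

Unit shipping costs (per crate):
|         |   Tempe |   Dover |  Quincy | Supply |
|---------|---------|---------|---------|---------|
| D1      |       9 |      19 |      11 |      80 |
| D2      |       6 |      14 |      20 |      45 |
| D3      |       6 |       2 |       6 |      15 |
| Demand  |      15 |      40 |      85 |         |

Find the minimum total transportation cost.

1440

One minimum-cost allocation:
  D1 to Quincy: 80 × 11 = 880
  D2 to Tempe: 15 × 6 = 90
  D2 to Dover: 30 × 14 = 420
  D3 to Dover: 10 × 2 = 20
  D3 to Quincy: 5 × 6 = 30
Total = 880 + 90 + 420 + 20 + 30 = 1440.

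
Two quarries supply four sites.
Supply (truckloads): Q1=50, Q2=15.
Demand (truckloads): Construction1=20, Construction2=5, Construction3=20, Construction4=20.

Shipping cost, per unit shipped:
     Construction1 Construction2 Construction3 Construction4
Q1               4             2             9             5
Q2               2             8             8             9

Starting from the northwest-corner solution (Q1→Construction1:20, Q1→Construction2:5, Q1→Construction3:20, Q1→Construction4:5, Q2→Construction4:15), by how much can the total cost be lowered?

Current plan cost = 20·4 + 5·2 + 20·9 + 5·5 + 15·9 = 430.
Optimal plan:
  Q1 to Construction1: 5 × 4 = 20
  Q1 to Construction2: 5 × 2 = 10
  Q1 to Construction3: 20 × 9 = 180
  Q1 to Construction4: 20 × 5 = 100
  Q2 to Construction1: 15 × 2 = 30
Optimal cost = 340.
Saving = 430 − 340 = 90.

90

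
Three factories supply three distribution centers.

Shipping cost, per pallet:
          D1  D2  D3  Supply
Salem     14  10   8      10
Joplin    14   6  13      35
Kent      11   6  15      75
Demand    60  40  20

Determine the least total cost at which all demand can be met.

An optimal shipping plan:
  Salem–D3: 10 × 8 = 80
  Joplin–D2: 25 × 6 = 150
  Joplin–D3: 10 × 13 = 130
  Kent–D1: 60 × 11 = 660
  Kent–D2: 15 × 6 = 90
Total = 80 + 150 + 130 + 660 + 90 = 1110.

1110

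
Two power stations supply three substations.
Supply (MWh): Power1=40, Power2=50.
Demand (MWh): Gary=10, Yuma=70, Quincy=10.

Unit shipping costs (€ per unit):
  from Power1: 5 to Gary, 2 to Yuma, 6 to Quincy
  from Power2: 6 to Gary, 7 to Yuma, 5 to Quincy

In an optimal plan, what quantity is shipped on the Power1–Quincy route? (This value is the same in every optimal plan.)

0

Optimal shipments:
  Power1 to Yuma: 40 MWh
  Power2 to Gary: 10 MWh
  Power2 to Yuma: 30 MWh
  Power2 to Quincy: 10 MWh
Total cost = €400.
The route Power1→Quincy is not used.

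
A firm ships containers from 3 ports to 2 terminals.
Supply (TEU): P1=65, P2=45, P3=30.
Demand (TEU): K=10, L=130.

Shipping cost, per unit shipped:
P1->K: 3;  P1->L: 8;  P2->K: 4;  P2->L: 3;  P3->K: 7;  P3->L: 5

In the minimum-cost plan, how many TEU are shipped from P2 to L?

The minimum-cost plan:
  P1–K: 10 TEU
  P1–L: 55 TEU
  P2–L: 45 TEU
  P3–L: 30 TEU
Total cost = 755.
So P2→L carries 45 TEU.

45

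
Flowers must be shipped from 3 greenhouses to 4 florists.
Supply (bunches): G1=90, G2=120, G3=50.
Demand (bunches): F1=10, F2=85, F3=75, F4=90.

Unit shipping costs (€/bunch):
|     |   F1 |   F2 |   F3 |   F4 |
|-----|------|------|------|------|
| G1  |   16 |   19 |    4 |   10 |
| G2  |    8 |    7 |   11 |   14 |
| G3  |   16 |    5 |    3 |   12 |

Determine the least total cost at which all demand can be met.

1925

One minimum-cost allocation:
  G1→F3: 25 × €4 = €100
  G1→F4: 65 × €10 = €650
  G2→F1: 10 × €8 = €80
  G2→F2: 85 × €7 = €595
  G2→F4: 25 × €14 = €350
  G3→F3: 50 × €3 = €150
Total = 100 + 650 + 80 + 595 + 350 + 150 = €1925.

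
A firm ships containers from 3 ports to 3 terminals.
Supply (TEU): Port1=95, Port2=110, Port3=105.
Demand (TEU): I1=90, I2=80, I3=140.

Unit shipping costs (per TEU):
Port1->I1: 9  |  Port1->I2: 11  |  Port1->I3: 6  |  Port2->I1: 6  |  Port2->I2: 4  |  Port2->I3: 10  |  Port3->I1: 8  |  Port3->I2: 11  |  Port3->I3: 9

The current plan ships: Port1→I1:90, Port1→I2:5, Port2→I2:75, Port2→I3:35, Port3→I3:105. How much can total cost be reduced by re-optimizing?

505

Current plan cost = 90·9 + 5·11 + 75·4 + 35·10 + 105·9 = 2460.
Optimal plan:
  Port1 to I3: 95 × 6 = 570
  Port2 to I1: 30 × 6 = 180
  Port2 to I2: 80 × 4 = 320
  Port3 to I1: 60 × 8 = 480
  Port3 to I3: 45 × 9 = 405
Optimal cost = 1955.
Saving = 2460 − 1955 = 505.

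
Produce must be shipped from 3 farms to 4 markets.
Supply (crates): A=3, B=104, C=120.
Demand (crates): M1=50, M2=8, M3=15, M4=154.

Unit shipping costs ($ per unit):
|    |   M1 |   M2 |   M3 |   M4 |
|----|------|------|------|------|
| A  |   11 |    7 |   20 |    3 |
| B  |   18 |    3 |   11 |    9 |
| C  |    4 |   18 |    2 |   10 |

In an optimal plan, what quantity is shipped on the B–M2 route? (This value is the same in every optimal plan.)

8

Optimal shipments:
  A–M4: 3 × $3 = $9
  B–M2: 8 × $3 = $24
  B–M4: 96 × $9 = $864
  C–M1: 50 × $4 = $200
  C–M3: 15 × $2 = $30
  C–M4: 55 × $10 = $550
Total cost = $1677.
So B→M2 carries 8 crates.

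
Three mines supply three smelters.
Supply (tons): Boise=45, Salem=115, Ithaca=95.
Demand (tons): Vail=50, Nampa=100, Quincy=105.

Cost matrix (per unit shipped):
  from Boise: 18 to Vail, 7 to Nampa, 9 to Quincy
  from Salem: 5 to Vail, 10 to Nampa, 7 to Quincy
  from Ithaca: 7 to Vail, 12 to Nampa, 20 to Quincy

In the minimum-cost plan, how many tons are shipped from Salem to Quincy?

Optimal shipments:
  Boise–Nampa: 45 × 7 = 315
  Salem–Vail: 10 × 5 = 50
  Salem–Quincy: 105 × 7 = 735
  Ithaca–Vail: 40 × 7 = 280
  Ithaca–Nampa: 55 × 12 = 660
Total cost = 2040.
So Salem→Quincy carries 105 tons.

105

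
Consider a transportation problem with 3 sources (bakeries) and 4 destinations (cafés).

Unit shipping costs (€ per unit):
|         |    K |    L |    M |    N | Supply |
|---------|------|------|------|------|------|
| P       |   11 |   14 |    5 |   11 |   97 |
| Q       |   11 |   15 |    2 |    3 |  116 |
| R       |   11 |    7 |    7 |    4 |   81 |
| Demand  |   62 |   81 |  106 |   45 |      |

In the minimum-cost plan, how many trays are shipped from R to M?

Solving gives:
  P to K: 62 trays
  P to M: 35 trays
  Q to M: 71 trays
  Q to N: 45 trays
  R to L: 81 trays
Total cost = €1701.
The route R→M is not used.

0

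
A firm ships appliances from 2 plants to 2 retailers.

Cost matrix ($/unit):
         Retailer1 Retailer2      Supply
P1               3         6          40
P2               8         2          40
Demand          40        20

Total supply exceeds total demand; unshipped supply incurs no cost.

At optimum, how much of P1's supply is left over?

Minimum-cost shipments:
  P1->Retailer1: 40 units
  P2->Retailer2: 20 units
Total cost = $160.
P1 ships 40 of its 40, leaving 0.

0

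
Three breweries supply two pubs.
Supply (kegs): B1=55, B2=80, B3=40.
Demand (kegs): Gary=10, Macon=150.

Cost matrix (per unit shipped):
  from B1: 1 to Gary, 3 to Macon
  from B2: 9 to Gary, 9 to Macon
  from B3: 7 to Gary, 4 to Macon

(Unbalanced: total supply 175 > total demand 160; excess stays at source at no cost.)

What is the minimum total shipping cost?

An optimal shipping plan:
  B1→Gary: 10 × 1 = 10
  B1→Macon: 45 × 3 = 135
  B2→Macon: 65 × 9 = 585
  B3→Macon: 40 × 4 = 160
Total = 10 + 135 + 585 + 160 = 890.
(Supply check: B1 ships 55; B2 ships 65; B3 ships 40.)

890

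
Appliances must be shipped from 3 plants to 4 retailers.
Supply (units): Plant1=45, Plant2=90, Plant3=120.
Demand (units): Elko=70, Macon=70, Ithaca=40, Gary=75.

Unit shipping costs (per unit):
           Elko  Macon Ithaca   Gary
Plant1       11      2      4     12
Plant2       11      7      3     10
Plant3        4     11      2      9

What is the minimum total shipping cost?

1365

Optimal allocation:
  Plant1→Macon: 45 × 2 = 90
  Plant2→Macon: 25 × 7 = 175
  Plant2→Gary: 65 × 10 = 650
  Plant3→Elko: 70 × 4 = 280
  Plant3→Ithaca: 40 × 2 = 80
  Plant3→Gary: 10 × 9 = 90
Total = 90 + 175 + 650 + 280 + 80 + 90 = 1365.
(Supply check: Plant1 ships 45; Plant2 ships 90; Plant3 ships 120.)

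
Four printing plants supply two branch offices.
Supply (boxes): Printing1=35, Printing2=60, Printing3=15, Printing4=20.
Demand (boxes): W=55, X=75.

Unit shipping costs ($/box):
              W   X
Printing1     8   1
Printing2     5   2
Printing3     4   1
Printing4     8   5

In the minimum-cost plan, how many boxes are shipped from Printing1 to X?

35

The minimum-cost plan:
  Printing1->X: 35 × $1 = $35
  Printing2->W: 20 × $5 = $100
  Printing2->X: 40 × $2 = $80
  Printing3->W: 15 × $4 = $60
  Printing4->W: 20 × $8 = $160
Total cost = $435.
So Printing1→X carries 35 boxes.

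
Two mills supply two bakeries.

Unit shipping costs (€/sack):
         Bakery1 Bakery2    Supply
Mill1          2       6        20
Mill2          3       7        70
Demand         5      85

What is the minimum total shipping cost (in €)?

590

One minimum-cost allocation:
  Mill1–Bakery2: 20 sacks
  Mill2–Bakery1: 5 sacks
  Mill2–Bakery2: 65 sacks
Total cost = €590.
(Supply check: Mill1 ships 20; Mill2 ships 70.)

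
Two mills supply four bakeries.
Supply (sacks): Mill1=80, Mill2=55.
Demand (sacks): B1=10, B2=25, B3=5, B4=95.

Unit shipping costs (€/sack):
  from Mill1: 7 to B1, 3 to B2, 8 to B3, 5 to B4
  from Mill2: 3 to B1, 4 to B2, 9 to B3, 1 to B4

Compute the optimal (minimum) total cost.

An optimal shipping plan:
  Mill1 to B1: 10 × €7 = €70
  Mill1 to B2: 25 × €3 = €75
  Mill1 to B3: 5 × €8 = €40
  Mill1 to B4: 40 × €5 = €200
  Mill2 to B4: 55 × €1 = €55
Total = 70 + 75 + 40 + 200 + 55 = €440.
(Supply check: Mill1 ships 80; Mill2 ships 55.)

440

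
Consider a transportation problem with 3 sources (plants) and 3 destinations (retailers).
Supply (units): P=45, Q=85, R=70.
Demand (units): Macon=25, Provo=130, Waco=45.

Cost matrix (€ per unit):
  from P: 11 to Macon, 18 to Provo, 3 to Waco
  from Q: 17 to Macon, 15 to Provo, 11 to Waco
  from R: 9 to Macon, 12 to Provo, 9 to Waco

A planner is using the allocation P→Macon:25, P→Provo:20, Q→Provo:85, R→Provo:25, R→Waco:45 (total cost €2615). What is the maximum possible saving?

Current plan cost = 25·11 + 20·18 + 85·15 + 25·12 + 45·9 = €2615.
Optimal plan:
  P–Waco: 45 × €3 = €135
  Q–Provo: 85 × €15 = €1275
  R–Macon: 25 × €9 = €225
  R–Provo: 45 × €12 = €540
Optimal cost = €2175.
Saving = 2615 − 2175 = €440.

440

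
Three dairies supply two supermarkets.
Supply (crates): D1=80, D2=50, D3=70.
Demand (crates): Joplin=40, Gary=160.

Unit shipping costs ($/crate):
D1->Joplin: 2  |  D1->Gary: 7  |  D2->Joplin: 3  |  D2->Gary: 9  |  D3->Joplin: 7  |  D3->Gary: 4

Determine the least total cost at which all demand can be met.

An optimal shipping plan:
  D1–Gary: 80 × $7 = $560
  D2–Joplin: 40 × $3 = $120
  D2–Gary: 10 × $9 = $90
  D3–Gary: 70 × $4 = $280
Total = 560 + 120 + 90 + 280 = $1050.

1050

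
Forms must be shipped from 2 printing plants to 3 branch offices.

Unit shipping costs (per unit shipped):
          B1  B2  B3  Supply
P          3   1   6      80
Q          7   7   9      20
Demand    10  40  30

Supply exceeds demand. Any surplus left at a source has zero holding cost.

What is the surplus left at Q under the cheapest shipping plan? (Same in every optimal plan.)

20

Minimum-cost shipments:
  P to B1: 10 boxes
  P to B2: 40 boxes
  P to B3: 30 boxes
Total cost = 250.
Q ships 0 of its 20, leaving 20.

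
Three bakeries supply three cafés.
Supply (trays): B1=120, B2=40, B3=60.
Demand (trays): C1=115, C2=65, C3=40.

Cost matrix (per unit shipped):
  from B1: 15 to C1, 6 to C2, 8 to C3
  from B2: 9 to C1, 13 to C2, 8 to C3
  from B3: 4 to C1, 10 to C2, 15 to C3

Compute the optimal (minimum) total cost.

A cheapest plan:
  B1–C1: 15 × 15 = 225
  B1–C2: 65 × 6 = 390
  B1–C3: 40 × 8 = 320
  B2–C1: 40 × 9 = 360
  B3–C1: 60 × 4 = 240
Total = 225 + 390 + 320 + 360 + 240 = 1535.

1535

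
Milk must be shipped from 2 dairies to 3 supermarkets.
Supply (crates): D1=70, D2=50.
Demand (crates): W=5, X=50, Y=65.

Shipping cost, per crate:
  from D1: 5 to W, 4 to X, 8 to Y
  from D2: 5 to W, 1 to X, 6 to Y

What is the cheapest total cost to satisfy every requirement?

An optimal shipping plan:
  D1→W: 5 × 5 = 25
  D1→Y: 65 × 8 = 520
  D2→X: 50 × 1 = 50
Total = 25 + 520 + 50 = 595.

595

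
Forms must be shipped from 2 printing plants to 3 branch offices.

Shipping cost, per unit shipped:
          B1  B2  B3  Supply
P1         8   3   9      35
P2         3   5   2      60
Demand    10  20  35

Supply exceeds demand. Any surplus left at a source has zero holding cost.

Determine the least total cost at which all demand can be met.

An optimal shipping plan:
  P1->B2: 20 × 3 = 60
  P2->B1: 10 × 3 = 30
  P2->B3: 35 × 2 = 70
Total = 60 + 30 + 70 = 160.

160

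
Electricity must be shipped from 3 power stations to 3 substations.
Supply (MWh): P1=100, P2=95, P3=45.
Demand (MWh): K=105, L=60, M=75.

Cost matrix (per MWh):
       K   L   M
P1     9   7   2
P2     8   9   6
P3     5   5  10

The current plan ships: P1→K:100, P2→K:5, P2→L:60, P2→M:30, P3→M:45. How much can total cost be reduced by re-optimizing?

800

Current plan cost = 100·9 + 5·8 + 60·9 + 30·6 + 45·10 = 2110.
Optimal plan:
  P1–L: 25 × 7 = 175
  P1–M: 75 × 2 = 150
  P2–K: 95 × 8 = 760
  P3–K: 10 × 5 = 50
  P3–L: 35 × 5 = 175
Optimal cost = 1310.
Saving = 2110 − 1310 = 800.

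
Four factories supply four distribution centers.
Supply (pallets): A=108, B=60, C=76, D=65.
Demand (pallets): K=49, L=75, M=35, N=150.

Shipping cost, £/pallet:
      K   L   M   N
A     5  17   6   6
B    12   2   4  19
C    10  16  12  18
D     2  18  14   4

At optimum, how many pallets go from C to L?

The minimum-cost plan:
  A->N: 108 pallets
  B->L: 60 pallets
  C->K: 26 pallets
  C->L: 15 pallets
  C->M: 35 pallets
  D->K: 23 pallets
  D->N: 42 pallets
Total cost = £1902.
So C→L carries 15 pallets.

15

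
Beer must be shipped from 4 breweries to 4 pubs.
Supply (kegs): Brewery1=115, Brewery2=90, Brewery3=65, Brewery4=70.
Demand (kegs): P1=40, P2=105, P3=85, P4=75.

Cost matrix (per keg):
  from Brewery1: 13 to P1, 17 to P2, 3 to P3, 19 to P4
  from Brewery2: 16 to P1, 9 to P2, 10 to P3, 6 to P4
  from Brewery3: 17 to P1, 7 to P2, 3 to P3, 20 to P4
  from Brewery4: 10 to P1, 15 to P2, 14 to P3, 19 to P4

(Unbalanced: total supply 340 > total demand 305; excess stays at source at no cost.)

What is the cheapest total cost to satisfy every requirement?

A cheapest plan:
  Brewery1–P3: 85 kegs
  Brewery2–P2: 15 kegs
  Brewery2–P4: 75 kegs
  Brewery3–P2: 65 kegs
  Brewery4–P1: 40 kegs
  Brewery4–P2: 25 kegs
Total cost = 2070.

2070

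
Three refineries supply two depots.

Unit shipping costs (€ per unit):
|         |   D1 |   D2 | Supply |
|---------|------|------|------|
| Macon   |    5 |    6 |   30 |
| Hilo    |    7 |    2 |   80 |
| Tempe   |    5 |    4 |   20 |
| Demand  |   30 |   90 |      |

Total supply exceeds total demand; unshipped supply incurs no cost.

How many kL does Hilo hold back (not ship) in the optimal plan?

An optimal plan:
  Macon→D1: 20 × €5 = €100
  Hilo→D2: 80 × €2 = €160
  Tempe→D1: 10 × €5 = €50
  Tempe→D2: 10 × €4 = €40
Total cost = €350.
Hilo ships 80 of its 80, leaving 0.

0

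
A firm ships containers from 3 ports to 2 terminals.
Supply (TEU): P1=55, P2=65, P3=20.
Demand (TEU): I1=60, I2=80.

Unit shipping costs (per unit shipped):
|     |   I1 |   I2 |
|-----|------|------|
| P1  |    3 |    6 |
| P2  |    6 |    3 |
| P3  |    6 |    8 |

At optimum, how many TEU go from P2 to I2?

Optimal shipments:
  P1–I1: 55 × 3 = 165
  P2–I2: 65 × 3 = 195
  P3–I1: 5 × 6 = 30
  P3–I2: 15 × 8 = 120
Total cost = 510.
So P2→I2 carries 65 TEU.

65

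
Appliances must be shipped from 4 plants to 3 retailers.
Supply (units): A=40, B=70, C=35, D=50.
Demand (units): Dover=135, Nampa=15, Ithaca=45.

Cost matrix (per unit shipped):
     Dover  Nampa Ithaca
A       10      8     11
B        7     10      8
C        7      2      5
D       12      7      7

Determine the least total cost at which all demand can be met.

1435

A cheapest plan:
  A->Dover: 40 units
  B->Dover: 70 units
  C->Dover: 25 units
  C->Nampa: 10 units
  D->Nampa: 5 units
  D->Ithaca: 45 units
Total cost = 1435.
(Supply check: A ships 40; B ships 70; C ships 35; D ships 50.)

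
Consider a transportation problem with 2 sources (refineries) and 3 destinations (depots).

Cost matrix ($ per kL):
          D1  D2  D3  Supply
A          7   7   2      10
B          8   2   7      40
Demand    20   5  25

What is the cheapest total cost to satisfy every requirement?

295

An optimal shipping plan:
  A–D3: 10 × $2 = $20
  B–D1: 20 × $8 = $160
  B–D2: 5 × $2 = $10
  B–D3: 15 × $7 = $105
Total = 20 + 160 + 10 + 105 = $295.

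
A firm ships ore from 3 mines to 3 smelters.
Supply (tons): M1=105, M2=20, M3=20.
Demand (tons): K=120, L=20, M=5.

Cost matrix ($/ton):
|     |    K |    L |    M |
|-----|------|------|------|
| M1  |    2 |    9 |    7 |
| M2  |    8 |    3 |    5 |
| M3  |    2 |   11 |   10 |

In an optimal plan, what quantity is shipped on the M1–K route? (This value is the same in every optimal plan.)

Solving gives:
  M1->K: 100 × $2 = $200
  M1->M: 5 × $7 = $35
  M2->L: 20 × $3 = $60
  M3->K: 20 × $2 = $40
Total cost = $335.
So M1→K carries 100 tons.

100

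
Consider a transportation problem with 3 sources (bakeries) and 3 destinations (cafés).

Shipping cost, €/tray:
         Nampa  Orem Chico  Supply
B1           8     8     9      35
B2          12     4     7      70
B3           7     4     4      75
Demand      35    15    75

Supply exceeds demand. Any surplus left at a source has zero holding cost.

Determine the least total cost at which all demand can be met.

640

Optimal allocation:
  B1->Nampa: 35 trays
  B2->Orem: 15 trays
  B3->Chico: 75 trays
Total cost = €640.
(Supply check: B1 ships 35; B2 ships 15; B3 ships 75.)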